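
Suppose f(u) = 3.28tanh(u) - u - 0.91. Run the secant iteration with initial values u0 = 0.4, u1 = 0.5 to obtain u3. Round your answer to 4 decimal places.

0.4360

f(0.4) = -0.063767, f(0.5) = 0.105744
u2 = 0.500000 − 0.105744·(0.500000 − 0.400000) / (0.105744 − (-0.063767)) = 0.500000 − (0.010574)/(0.169512) = 0.437618
f(0.437618) = 0.002654
u3 = 0.437618 − 0.002654·(0.437618 − 0.500000) / (0.002654 − 0.105744) = 0.437618 − (-0.000166)/(-0.103091) = 0.436012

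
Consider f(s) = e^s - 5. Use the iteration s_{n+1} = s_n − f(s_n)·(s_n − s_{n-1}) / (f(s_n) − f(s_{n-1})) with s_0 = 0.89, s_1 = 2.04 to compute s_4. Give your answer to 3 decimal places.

f(0.89) = -2.56487, f(2.04) = 2.69061
s_2 = 2.04000 − 2.69061·(2.04000 − 0.89000) / (2.69061 − (-2.56487)) = 2.04000 − (3.09420)/(5.25548) = 1.45124
f(1.45124) = -0.73158
s_3 = 1.45124 − (-0.73158)·(1.45124 − 2.04000) / (-0.73158 − 2.69061) = 1.45124 − (0.43072)/(-3.42219) = 1.57711
f(1.57711) = -0.15908
s_4 = 1.57711 − (-0.15908)·(1.57711 − 1.45124) / (-0.15908 − (-0.73158)) = 1.57711 − (-0.02002)/(0.57251) = 1.61208

1.612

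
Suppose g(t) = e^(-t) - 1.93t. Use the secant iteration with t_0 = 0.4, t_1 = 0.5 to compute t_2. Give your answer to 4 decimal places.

0.3604

g(0.4) = -0.101680, g(0.5) = -0.358469
t_2 = 0.500000 − (-0.358469)·(0.500000 − 0.400000) / (-0.358469 − (-0.101680)) = 0.500000 − (-0.035847)/(-0.256789) = 0.360403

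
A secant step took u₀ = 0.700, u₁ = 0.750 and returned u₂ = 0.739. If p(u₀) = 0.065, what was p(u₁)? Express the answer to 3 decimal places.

-0.018

The secant line through (0.700, 0.065) and (0.750, p(u₁)) crosses zero at u₂ = 0.739.
So (0.700, 0.065), (0.750, p(u₁)), (0.739, 0) are collinear:
p(u₁) = 0.065 · (0.750 − 0.739) / (0.700 − 0.739) = 0.065 · (0.01100)/(-0.03900) = -0.01833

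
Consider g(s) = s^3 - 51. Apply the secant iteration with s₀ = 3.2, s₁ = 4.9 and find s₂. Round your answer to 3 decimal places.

g(3.2) = -18.23200, g(4.9) = 66.64900
s₂ = 4.90000 − 66.64900·(4.90000 − 3.20000) / (66.64900 − (-18.23200)) = 4.90000 − (113.30330)/(84.88100) = 3.56515

3.565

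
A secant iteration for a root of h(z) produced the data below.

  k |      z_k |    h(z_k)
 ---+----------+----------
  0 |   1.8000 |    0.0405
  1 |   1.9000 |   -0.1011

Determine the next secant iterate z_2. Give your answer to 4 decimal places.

z_2 = 1.9000 − (-0.1011)·(1.9000 − 1.8000) / (-0.1011 − 0.0405)
   = 1.9000 − (-0.010110)/(-0.141600) = 1.828602

1.8286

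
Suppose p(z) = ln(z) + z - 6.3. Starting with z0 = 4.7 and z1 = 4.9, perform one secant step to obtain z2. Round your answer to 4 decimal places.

4.7434

p(4.7) = -0.052437, p(4.9) = 0.189235
z2 = 4.900000 − 0.189235·(4.900000 − 4.700000) / (0.189235 − (-0.052437)) = 4.900000 − (0.037847)/(0.241673) = 4.743395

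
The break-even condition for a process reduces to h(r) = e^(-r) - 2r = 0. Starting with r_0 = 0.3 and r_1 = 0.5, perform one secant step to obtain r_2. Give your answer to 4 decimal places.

h(0.3) = 0.140818, h(0.5) = -0.393469
r_2 = 0.500000 − (-0.393469)·(0.500000 − 0.300000) / (-0.393469 − 0.140818) = 0.500000 − (-0.078694)/(-0.534288) = 0.352713

0.3527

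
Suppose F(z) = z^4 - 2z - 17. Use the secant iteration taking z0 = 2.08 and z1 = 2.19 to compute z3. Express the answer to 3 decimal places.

F(2.08) = -2.44226, F(2.19) = 1.62258
z2 = 2.19000 − 1.62258·(2.19000 − 2.08000) / (1.62258 − (-2.44226)) = 2.19000 − (0.17848)/(4.06484) = 2.14609
F(2.14609) = -0.07965
z3 = 2.14609 − (-0.07965)·(2.14609 − 2.19000) / (-0.07965 − 1.62258) = 2.14609 − (0.00350)/(-1.70223) = 2.14815

2.148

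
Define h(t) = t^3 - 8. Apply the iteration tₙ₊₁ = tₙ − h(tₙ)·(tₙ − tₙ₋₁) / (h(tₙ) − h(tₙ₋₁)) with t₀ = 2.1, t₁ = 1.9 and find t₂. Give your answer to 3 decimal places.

1.995

h(2.1) = 1.26100, h(1.9) = -1.14100
t₂ = 1.90000 − (-1.14100)·(1.90000 − 2.10000) / (-1.14100 − 1.26100) = 1.90000 − (0.22820)/(-2.40200) = 1.99500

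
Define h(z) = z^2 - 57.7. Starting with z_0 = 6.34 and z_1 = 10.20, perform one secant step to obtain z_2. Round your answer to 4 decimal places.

h(6.34) = -17.504400, h(10.20) = 46.340000
z_2 = 10.200000 − 46.340000·(10.200000 − 6.340000) / (46.340000 − (-17.504400)) = 10.200000 − (178.872400)/(63.844400) = 7.398307

7.3983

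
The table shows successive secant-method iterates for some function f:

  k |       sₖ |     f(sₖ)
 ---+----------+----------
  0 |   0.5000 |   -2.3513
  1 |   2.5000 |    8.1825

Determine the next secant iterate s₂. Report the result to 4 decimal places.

0.9464

s₂ = 2.5000 − 8.1825·(2.5000 − 0.5000) / (8.1825 − (-2.3513))
   = 2.5000 − (16.365000)/(10.533800) = 0.946430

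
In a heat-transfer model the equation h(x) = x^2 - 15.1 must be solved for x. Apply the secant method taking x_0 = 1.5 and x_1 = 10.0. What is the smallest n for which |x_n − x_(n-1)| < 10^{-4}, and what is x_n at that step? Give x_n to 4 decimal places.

h(1.5) = -12.850000, h(10.0) = 84.900000
x_2 = 10.000000 − 84.900000·(8.500000)/(97.750000) = 2.617391;  |Δ| = 7.382609
h(2.617391) = -8.249263
x_3 = 2.617391 − (-8.249263)·(-7.382609)/(-93.149263) = 3.271192;  |Δ| = 0.653801
h(3.271192) = -4.399301
x_4 = 3.271192 − (-4.399301)·(0.653801)/(3.849962) = 4.018282;  |Δ| = 0.747090
h(4.018282) = 1.046591
x_5 = 4.018282 − 1.046591·(0.747090)/(5.445892) = 3.874706;  |Δ| = 0.143576
h(3.874706) = -0.086650
x_6 = 3.874706 − (-0.086650)·(-0.143576)/(-1.133241) = 3.885685;  |Δ| = 0.010978
h(3.885685) = -0.001456
x_7 = 3.885685 − (-0.001456)·(0.010978)/(0.085194) = 3.885872;  |Δ| = 0.000188
h(3.885872) = 0.000002
x_8 = 3.885872 − 0.000002·(0.000188)/(0.001458) = 3.885872;  |Δ| = 0.000000
|x_8 − x_7| = 0.000000 < 10^{-4}

n = 8, x_n = 3.8859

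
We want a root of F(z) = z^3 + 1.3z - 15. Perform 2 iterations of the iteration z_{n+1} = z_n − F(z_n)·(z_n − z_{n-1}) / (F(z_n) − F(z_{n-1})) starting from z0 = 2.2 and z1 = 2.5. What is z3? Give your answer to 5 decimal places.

F(2.2) = -1.4920000, F(2.5) = 3.8750000
z2 = 2.5000000 − 3.8750000·(2.5000000 − 2.2000000) / (3.8750000 − (-1.4920000)) = 2.5000000 − (1.1625000)/(5.3670000) = 2.2833985
F(2.2833985) = -0.1261498
z3 = 2.2833985 − (-0.1261498)·(2.2833985 − 2.5000000) / (-0.1261498 − 3.8750000) = 2.2833985 − (0.0273242)/(-4.0011498) = 2.2902276

2.29023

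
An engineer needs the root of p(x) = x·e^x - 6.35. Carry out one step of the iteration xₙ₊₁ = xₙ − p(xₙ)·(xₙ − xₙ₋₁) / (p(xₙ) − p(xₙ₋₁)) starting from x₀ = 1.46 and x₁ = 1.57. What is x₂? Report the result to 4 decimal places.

1.4655

p(1.46) = -0.063299, p(1.57) = 1.196438
x₂ = 1.570000 − 1.196438·(1.570000 − 1.460000) / (1.196438 − (-0.063299)) = 1.570000 − (0.131608)/(1.259737) = 1.465527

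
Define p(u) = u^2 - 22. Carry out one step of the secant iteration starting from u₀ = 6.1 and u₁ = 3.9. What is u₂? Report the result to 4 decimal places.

p(6.1) = 15.210000, p(3.9) = -6.790000
u₂ = 3.900000 − (-6.790000)·(3.900000 − 6.100000) / (-6.790000 − 15.210000) = 3.900000 − (14.938000)/(-22.000000) = 4.579000

4.5790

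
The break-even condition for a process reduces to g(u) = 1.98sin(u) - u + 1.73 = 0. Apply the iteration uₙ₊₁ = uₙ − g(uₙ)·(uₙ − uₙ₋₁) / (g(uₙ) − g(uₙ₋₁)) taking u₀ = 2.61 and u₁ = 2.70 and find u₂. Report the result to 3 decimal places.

g(2.61) = 0.12368, g(2.70) = -0.12379
u₂ = 2.70000 − (-0.12379)·(2.70000 − 2.61000) / (-0.12379 − 0.12368) = 2.70000 − (-0.01114)/(-0.24746) = 2.65498

2.655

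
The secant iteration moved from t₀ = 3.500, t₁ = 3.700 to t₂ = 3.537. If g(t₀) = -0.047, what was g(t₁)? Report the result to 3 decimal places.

The secant line through (3.500, -0.047) and (3.700, g(t₁)) crosses zero at t₂ = 3.537.
So (3.500, -0.047), (3.700, g(t₁)), (3.537, 0) are collinear:
g(t₁) = -0.047 · (3.700 − 3.537) / (3.500 − 3.537) = -0.047 · (0.16300)/(-0.03700) = 0.20705

0.207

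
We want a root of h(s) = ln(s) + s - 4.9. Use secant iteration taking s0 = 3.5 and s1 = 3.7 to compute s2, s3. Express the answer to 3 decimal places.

h(3.5) = -0.14724, h(3.7) = 0.10833
s2 = 3.70000 − 0.10833·(3.70000 − 3.50000) / (0.10833 − (-0.14724)) = 3.70000 − (0.02167)/(0.25557) = 3.61522
h(3.61522) = 0.00038
s3 = 3.61522 − 0.00038·(3.61522 − 3.70000) / (0.00038 − 0.10833) = 3.61522 − (-0.00003)/(-0.10796) = 3.61493

3.615, 3.615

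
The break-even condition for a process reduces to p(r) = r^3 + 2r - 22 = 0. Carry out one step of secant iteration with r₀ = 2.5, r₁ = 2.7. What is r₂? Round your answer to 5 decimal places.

2.56169

p(2.5) = -1.3750000, p(2.7) = 3.0830000
r₂ = 2.7000000 − 3.0830000·(2.7000000 − 2.5000000) / (3.0830000 − (-1.3750000)) = 2.7000000 − (0.6166000)/(4.4580000) = 2.5616869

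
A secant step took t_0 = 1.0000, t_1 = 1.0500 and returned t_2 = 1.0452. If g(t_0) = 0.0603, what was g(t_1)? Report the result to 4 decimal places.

-0.0064

The secant line through (1.0000, 0.0603) and (1.0500, g(t_1)) crosses zero at t_2 = 1.0452.
So (1.0000, 0.0603), (1.0500, g(t_1)), (1.0452, 0) are collinear:
g(t_1) = 0.0603 · (1.0500 − 1.0452) / (1.0000 − 1.0452) = 0.0603 · (0.004800)/(-0.045200) = -0.006404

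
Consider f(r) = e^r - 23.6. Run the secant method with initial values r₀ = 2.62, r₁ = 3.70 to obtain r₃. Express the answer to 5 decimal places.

f(2.62) = -9.8642764, f(3.70) = 16.8473044
r₂ = 3.7000000 − 16.8473044·(3.7000000 − 2.6200000) / (16.8473044 − (-9.8642764)) = 3.7000000 − (18.1950887)/(26.7115808) = 3.0188315
f(3.0188315) = -3.1326394
r₃ = 3.0188315 − (-3.1326394)·(3.0188315 − 3.7000000) / (-3.1326394 − 16.8473044) = 3.0188315 − (2.1338554)/(-19.9799438) = 3.1256313

3.12563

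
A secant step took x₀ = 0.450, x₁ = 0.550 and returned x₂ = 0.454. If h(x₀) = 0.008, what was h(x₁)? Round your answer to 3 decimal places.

-0.192

The secant line through (0.450, 0.008) and (0.550, h(x₁)) crosses zero at x₂ = 0.454.
So (0.450, 0.008), (0.550, h(x₁)), (0.454, 0) are collinear:
h(x₁) = 0.008 · (0.550 − 0.454) / (0.450 − 0.454) = 0.008 · (0.09600)/(-0.00400) = -0.19200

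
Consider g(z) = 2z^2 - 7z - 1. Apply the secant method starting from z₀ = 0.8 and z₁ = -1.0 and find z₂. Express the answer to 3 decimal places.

0.081

g(0.8) = -5.32000, g(-1.0) = 8.00000
z₂ = -1.00000 − 8.00000·(-1.00000 − 0.80000) / (8.00000 − (-5.32000)) = -1.00000 − (-14.40000)/(13.32000) = 0.08108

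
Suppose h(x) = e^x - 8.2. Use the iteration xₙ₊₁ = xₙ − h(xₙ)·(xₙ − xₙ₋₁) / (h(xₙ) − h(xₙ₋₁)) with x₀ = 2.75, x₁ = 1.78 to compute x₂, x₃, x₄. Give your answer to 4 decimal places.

h(2.75) = 7.442632, h(1.78) = -2.270144
x₂ = 1.780000 − (-2.270144)·(1.780000 − 2.750000) / (-2.270144 − 7.442632) = 1.780000 − (2.202039)/(-9.712775) = 2.006716
h(2.006716) = -0.761154
x₃ = 2.006716 − (-0.761154)·(2.006716 − 1.780000) / (-0.761154 − (-2.270144)) = 2.006716 − (-0.172566)/(1.508990) = 2.121074
h(2.121074) = 0.140091
x₄ = 2.121074 − 0.140091·(2.121074 − 2.006716) / (0.140091 − (-0.761154)) = 2.121074 − (0.016021)/(0.901244) = 2.103298

2.0067, 2.1211, 2.1033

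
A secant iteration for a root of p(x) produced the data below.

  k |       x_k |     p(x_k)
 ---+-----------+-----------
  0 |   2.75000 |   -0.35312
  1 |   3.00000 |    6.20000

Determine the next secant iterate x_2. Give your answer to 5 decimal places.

2.76347

x_2 = 3.00000 − 6.20000·(3.00000 − 2.75000) / (6.20000 − (-0.35312))
   = 3.00000 − (1.5500000)/(6.5531200) = 2.7634714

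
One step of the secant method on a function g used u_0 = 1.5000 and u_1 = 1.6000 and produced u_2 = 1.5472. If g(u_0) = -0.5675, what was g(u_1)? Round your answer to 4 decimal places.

The secant line through (1.5000, -0.5675) and (1.6000, g(u_1)) crosses zero at u_2 = 1.5472.
So (1.5000, -0.5675), (1.6000, g(u_1)), (1.5472, 0) are collinear:
g(u_1) = -0.5675 · (1.6000 − 1.5472) / (1.5000 − 1.5472) = -0.5675 · (0.052800)/(-0.047200) = 0.634831

0.6348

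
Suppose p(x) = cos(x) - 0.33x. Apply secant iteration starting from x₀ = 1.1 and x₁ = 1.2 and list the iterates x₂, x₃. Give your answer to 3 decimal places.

p(1.1) = 0.09060, p(1.2) = -0.03364
x₂ = 1.20000 − (-0.03364)·(1.20000 − 1.10000) / (-0.03364 − 0.09060) = 1.20000 − (-0.00336)/(-0.12424) = 1.17292
p(1.17292) = 0.00040
x₃ = 1.17292 − 0.00040·(1.17292 − 1.20000) / (0.00040 − (-0.03364)) = 1.17292 − (-0.00001)/(0.03404) = 1.17324

1.173, 1.173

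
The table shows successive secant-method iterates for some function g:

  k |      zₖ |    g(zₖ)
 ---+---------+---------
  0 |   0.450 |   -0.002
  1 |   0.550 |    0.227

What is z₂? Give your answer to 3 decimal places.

z₂ = 0.550 − 0.227·(0.550 − 0.450) / (0.227 − (-0.002))
   = 0.550 − (0.02270)/(0.22900) = 0.45087

0.451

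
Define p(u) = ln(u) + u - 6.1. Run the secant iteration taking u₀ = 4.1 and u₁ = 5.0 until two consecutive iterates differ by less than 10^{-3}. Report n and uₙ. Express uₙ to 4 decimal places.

p(4.1) = -0.589013, p(5.0) = 0.509438
u₂ = 5.000000 − 0.509438·(0.900000)/(1.098451) = 4.582599;  |Δ| = 0.417401
p(4.582599) = 0.004866
u₃ = 4.582599 − 0.004866·(-0.417401)/(-0.504572) = 4.578574;  |Δ| = 0.004025
p(4.578574) = -0.000038
u₄ = 4.578574 − (-0.000038)·(-0.004025)/(-0.004904) = 4.578606;  |Δ| = 0.000031
|u₄ − u₃| = 0.000031 < 10^{-3}

n = 4, uₙ = 4.5786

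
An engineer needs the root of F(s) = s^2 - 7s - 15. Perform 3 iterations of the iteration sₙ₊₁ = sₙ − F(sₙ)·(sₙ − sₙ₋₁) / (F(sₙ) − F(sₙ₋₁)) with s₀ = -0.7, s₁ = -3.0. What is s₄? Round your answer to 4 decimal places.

-1.7203

F(-0.7) = -9.610000, F(-3.0) = 15.000000
s₂ = -3.000000 − 15.000000·(-3.000000 − (-0.700000)) / (15.000000 − (-9.610000)) = -3.000000 − (-34.500000)/(24.610000) = -1.598131
F(-1.598131) = -1.259062
s₃ = -1.598131 − (-1.259062)·(-1.598131 − (-3.000000)) / (-1.259062 − 15.000000) = -1.598131 − (-1.765040)/(-16.259062) = -1.706688
F(-1.706688) = -0.140398
s₄ = -1.706688 − (-0.140398)·(-1.706688 − (-1.598131)) / (-0.140398 − (-1.259062)) = -1.706688 − (0.015241)/(1.118663) = -1.720313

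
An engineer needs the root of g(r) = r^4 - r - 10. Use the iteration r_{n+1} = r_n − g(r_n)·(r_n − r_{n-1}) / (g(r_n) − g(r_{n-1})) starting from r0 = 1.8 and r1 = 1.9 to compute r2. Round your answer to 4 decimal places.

g(1.8) = -1.302400, g(1.9) = 1.132100
r2 = 1.900000 − 1.132100·(1.900000 − 1.800000) / (1.132100 − (-1.302400)) = 1.900000 − (0.113210)/(2.434500) = 1.853498

1.8535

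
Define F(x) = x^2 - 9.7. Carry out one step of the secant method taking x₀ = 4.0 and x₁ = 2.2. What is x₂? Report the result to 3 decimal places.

F(4.0) = 6.30000, F(2.2) = -4.86000
x₂ = 2.20000 − (-4.86000)·(2.20000 − 4.00000) / (-4.86000 − 6.30000) = 2.20000 − (8.74800)/(-11.16000) = 2.98387

2.984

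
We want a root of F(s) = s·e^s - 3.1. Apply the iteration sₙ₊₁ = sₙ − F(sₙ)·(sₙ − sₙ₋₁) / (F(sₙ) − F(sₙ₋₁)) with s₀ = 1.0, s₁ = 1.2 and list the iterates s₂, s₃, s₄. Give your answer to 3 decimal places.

1.060, 1.066, 1.067

F(1.0) = -0.38172, F(1.2) = 0.88414
s₂ = 1.20000 − 0.88414·(1.20000 − 1.00000) / (0.88414 − (-0.38172)) = 1.20000 − (0.17683)/(1.26586) = 1.06031
F(1.06031) = -0.03860
s₃ = 1.06031 − (-0.03860)·(1.06031 − 1.20000) / (-0.03860 − 0.88414) = 1.06031 − (0.00539)/(-0.92274) = 1.06615
F(1.06615) = -0.00369
s₄ = 1.06615 − (-0.00369)·(1.06615 − 1.06031) / (-0.00369 − (-0.03860)) = 1.06615 − (-0.00002)/(0.03492) = 1.06677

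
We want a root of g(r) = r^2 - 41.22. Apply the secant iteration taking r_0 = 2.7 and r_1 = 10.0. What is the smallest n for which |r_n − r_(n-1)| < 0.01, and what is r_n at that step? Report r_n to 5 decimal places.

g(2.7) = -33.9300000, g(10.0) = 58.7800000
r_2 = 10.0000000 − 58.7800000·(7.3000000)/(92.7100000) = 5.3716535;  |Δ| = 4.6283465
g(5.3716535) = -12.3653382
r_3 = 5.3716535 − (-12.3653382)·(-4.6283465)/(-71.1453382) = 6.1760783;  |Δ| = 0.8044247
g(6.1760783) = -3.0760572
r_4 = 6.1760783 − (-3.0760572)·(0.8044247)/(9.2892810) = 6.4424559;  |Δ| = 0.2663776
g(6.4424559) = 0.2852378
r_5 = 6.4424559 − 0.2852378·(0.2663776)/(3.3612950) = 6.4198512;  |Δ| = 0.0226047
g(6.4198512) = -0.0055104
r_6 = 6.4198512 − (-0.0055104)·(-0.0226047)/(-0.2907482) = 6.4202796;  |Δ| = 0.0004284
|r_6 − r_5| = 0.0004284 < 0.01

n = 6, r_n = 6.42028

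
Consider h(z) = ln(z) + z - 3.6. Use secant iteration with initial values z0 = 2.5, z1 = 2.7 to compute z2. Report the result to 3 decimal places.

h(2.5) = -0.18371, h(2.7) = 0.09325
z2 = 2.70000 − 0.09325·(2.70000 − 2.50000) / (0.09325 − (-0.18371)) = 2.70000 − (0.01865)/(0.27696) = 2.63266

2.633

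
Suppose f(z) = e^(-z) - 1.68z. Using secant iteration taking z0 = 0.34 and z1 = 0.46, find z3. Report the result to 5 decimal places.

0.39928

f(0.34) = 0.1405703, f(0.46) = -0.1415164
z2 = 0.4600000 − (-0.1415164)·(0.4600000 − 0.3400000) / (-0.1415164 − 0.1405703) = 0.4600000 − (-0.0169820)/(-0.2820867) = 0.3997988
f(0.3997988) = -0.0012070
z3 = 0.3997988 − (-0.0012070)·(0.3997988 − 0.4600000) / (-0.0012070 − (-0.1415164)) = 0.3997988 − (0.0000727)/(0.1403093) = 0.3992809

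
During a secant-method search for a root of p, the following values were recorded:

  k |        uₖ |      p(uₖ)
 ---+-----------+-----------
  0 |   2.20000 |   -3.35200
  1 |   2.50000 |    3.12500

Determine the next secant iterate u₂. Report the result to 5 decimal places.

2.35526

u₂ = 2.50000 − 3.12500·(2.50000 − 2.20000) / (3.12500 − (-3.35200))
   = 2.50000 − (0.9375000)/(6.4770000) = 2.3552571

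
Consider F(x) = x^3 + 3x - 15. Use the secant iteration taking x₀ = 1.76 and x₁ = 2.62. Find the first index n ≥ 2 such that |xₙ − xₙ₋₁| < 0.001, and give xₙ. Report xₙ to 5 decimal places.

n = 5, xₙ = 2.06496

F(1.76) = -4.2682240, F(2.62) = 10.8447280
x₂ = 2.6200000 − 10.8447280·(0.8600000)/(15.1129520) = 2.0028826;  |Δ| = 0.6171174
F(2.0028826) = -0.9567116
x₃ = 2.0028826 − (-0.9567116)·(-0.6171174)/(-11.8014396) = 2.0529107;  |Δ| = 0.0500281
F(2.0529107) = -0.1893949
x₄ = 2.0529107 − (-0.1893949)·(0.0500281)/(0.7673167) = 2.0652590;  |Δ| = 0.0123483
F(2.0652590) = 0.0047147
x₅ = 2.0652590 − 0.0047147·(0.0123483)/(0.1941096) = 2.0649590;  |Δ| = 0.0002999
|x₅ − x₄| = 0.0002999 < 0.001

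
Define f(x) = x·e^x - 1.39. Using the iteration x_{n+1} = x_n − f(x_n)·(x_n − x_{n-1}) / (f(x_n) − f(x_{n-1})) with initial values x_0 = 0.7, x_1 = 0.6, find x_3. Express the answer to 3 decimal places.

f(0.7) = 0.01963, f(0.6) = -0.29673
x_2 = 0.60000 − (-0.29673)·(0.60000 − 0.70000) / (-0.29673 − 0.01963) = 0.60000 − (0.02967)/(-0.31636) = 0.69380
f(0.69380) = -0.00151
x_3 = 0.69380 − (-0.00151)·(0.69380 − 0.60000) / (-0.00151 − (-0.29673)) = 0.69380 − (-0.00014)/(0.29522) = 0.69427

0.694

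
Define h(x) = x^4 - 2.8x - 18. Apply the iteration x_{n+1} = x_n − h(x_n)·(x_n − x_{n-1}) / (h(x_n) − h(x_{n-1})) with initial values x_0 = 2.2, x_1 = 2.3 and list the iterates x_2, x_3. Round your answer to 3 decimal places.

h(2.2) = -0.73440, h(2.3) = 3.54410
x_2 = 2.30000 − 3.54410·(2.30000 − 2.20000) / (3.54410 − (-0.73440)) = 2.30000 − (0.35441)/(4.27850) = 2.21716
h(2.21716) = -0.04277
x_3 = 2.21716 − (-0.04277)·(2.21716 − 2.30000) / (-0.04277 − 3.54410) = 2.21716 − (0.00354)/(-3.58687) = 2.21815

2.217, 2.218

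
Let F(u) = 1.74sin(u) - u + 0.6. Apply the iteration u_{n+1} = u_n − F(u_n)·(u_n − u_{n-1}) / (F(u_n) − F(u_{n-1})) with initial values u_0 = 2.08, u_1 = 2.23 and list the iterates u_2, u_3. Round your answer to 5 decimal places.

2.10004, 2.10101

F(2.08) = 0.0392514, F(2.23) = -0.2545644
u_2 = 2.2300000 − (-0.2545644)·(2.2300000 − 2.0800000) / (-0.2545644 − 0.0392514) = 2.2300000 − (-0.0381847)/(-0.2938158) = 2.1000388
F(2.1000388) = 0.0019115
u_3 = 2.1000388 − 0.0019115·(2.1000388 − 2.2300000) / (0.0019115 − (-0.2545644)) = 2.1000388 − (-0.0002484)/(0.2564759) = 2.1010073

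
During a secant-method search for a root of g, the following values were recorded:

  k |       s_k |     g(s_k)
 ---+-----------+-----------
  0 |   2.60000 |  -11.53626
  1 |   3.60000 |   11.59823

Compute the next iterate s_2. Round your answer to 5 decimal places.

3.09866

s_2 = 3.60000 − 11.59823·(3.60000 − 2.60000) / (11.59823 − (-11.53626))
   = 3.60000 − (11.5982300)/(23.1344900) = 3.0986607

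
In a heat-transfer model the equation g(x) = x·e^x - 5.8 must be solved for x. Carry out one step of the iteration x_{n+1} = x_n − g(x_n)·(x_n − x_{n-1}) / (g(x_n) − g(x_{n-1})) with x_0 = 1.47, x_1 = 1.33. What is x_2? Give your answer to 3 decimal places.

1.409

g(1.47) = 0.59338, g(1.33) = -0.77121
x_2 = 1.33000 − (-0.77121)·(1.33000 − 1.47000) / (-0.77121 − 0.59338) = 1.33000 − (0.10797)/(-1.36459) = 1.40912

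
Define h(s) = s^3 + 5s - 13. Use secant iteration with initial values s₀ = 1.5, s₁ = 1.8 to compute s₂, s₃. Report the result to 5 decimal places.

1.66111, 1.66904

h(1.5) = -2.1250000, h(1.8) = 1.8320000
s₂ = 1.8000000 − 1.8320000·(1.8000000 − 1.5000000) / (1.8320000 − (-2.1250000)) = 1.8000000 − (0.5496000)/(3.9570000) = 1.6611069
h(1.6611069) = -0.1110129
s₃ = 1.6611069 − (-0.1110129)·(1.6611069 − 1.8000000) / (-0.1110129 − 1.8320000) = 1.6611069 − (0.0154189)/(-1.9430129) = 1.6690425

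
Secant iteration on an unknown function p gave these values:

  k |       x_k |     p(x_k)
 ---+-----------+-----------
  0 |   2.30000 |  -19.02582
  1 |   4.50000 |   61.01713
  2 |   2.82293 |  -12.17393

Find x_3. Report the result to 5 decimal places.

x_3 = 2.82293 − (-12.17393)·(2.82293 − 4.50000) / (-12.17393 − 61.01713)
   = 2.82293 − (20.4165328)/(-73.1910600) = 3.1018785

3.10188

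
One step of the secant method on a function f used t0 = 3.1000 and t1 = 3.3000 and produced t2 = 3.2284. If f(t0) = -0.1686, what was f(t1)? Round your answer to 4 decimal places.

0.0940

The secant line through (3.1000, -0.1686) and (3.3000, f(t1)) crosses zero at t2 = 3.2284.
So (3.1000, -0.1686), (3.3000, f(t1)), (3.2284, 0) are collinear:
f(t1) = -0.1686 · (3.3000 − 3.2284) / (3.1000 − 3.2284) = -0.1686 · (0.071600)/(-0.128400) = 0.094017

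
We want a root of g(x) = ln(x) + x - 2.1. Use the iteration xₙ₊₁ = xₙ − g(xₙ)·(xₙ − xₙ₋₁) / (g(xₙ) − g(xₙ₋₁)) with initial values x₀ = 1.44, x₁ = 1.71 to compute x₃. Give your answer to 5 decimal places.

1.61848

g(1.44) = -0.2953569, g(1.71) = 0.1464934
x₂ = 1.7100000 − 0.1464934·(1.7100000 − 1.4400000) / (0.1464934 − (-0.2953569)) = 1.7100000 − (0.0395532)/(0.4418503) = 1.6204828
g(1.6204828) = 0.0032069
x₃ = 1.6204828 − 0.0032069·(1.6204828 − 1.7100000) / (0.0032069 − 0.1464934) = 1.6204828 − (-0.0002871)/(-0.1432865) = 1.6184793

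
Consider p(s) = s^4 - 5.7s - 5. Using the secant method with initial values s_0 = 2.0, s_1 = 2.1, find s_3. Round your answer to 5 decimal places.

p(2.0) = -0.4000000, p(2.1) = 2.4781000
s_2 = 2.1000000 − 2.4781000·(2.1000000 − 2.0000000) / (2.4781000 − (-0.4000000)) = 2.1000000 − (0.2478100)/(2.8781000) = 2.0138981
p(2.0138981) = -0.0298238
s_3 = 2.0138981 − (-0.0298238)·(2.0138981 − 2.1000000) / (-0.0298238 − 2.4781000) = 2.0138981 − (0.0025679)/(-2.5079238) = 2.0149220

2.01492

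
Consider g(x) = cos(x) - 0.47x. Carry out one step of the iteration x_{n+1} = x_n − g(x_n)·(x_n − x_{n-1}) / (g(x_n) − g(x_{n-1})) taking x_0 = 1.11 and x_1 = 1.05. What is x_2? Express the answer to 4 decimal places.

g(1.11) = -0.077038, g(1.05) = 0.004071
x_2 = 1.050000 − 0.004071·(1.050000 − 1.110000) / (0.004071 − (-0.077038)) = 1.050000 − (-0.000244)/(0.081110) = 1.053012

1.0530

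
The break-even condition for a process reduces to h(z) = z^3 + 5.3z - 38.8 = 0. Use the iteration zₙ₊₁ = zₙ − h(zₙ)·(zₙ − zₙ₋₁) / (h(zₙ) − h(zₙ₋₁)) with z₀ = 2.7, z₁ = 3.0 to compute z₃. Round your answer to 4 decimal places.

2.8681

h(2.7) = -4.807000, h(3.0) = 4.100000
z₂ = 3.000000 − 4.100000·(3.000000 − 2.700000) / (4.100000 − (-4.807000)) = 3.000000 − (1.230000)/(8.907000) = 2.861906
h(2.861906) = -0.191429
z₃ = 2.861906 − (-0.191429)·(2.861906 − 3.000000) / (-0.191429 − 4.100000) = 2.861906 − (0.026435)/(-4.291429) = 2.868066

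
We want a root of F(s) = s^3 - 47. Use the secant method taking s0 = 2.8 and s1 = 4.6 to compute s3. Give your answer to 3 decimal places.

3.559

F(2.8) = -25.04800, F(4.6) = 50.33600
s2 = 4.60000 − 50.33600·(4.60000 − 2.80000) / (50.33600 − (-25.04800)) = 4.60000 − (90.60480)/(75.38400) = 3.39809
F(3.39809) = -7.76221
s3 = 3.39809 − (-7.76221)·(3.39809 − 4.60000) / (-7.76221 − 50.33600) = 3.39809 − (9.32948)/(-58.09821) = 3.55867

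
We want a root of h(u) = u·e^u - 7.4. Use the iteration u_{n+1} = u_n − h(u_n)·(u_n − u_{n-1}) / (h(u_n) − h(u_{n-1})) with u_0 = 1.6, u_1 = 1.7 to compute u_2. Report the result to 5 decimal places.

1.56199

h(1.6) = 0.5248519, h(1.7) = 1.9057106
u_2 = 1.7000000 − 1.9057106·(1.7000000 − 1.6000000) / (1.9057106 − 0.5248519) = 1.7000000 − (0.1905711)/(1.3808587) = 1.5619909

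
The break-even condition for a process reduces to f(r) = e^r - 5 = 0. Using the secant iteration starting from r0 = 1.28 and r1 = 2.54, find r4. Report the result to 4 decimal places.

f(1.28) = -1.403360, f(2.54) = 7.679671
r2 = 2.540000 − 7.679671·(2.540000 − 1.280000) / (7.679671 − (-1.403360)) = 2.540000 − (9.676385)/(9.083031) = 1.474674
f(1.474674) = -0.630387
r3 = 1.474674 − (-0.630387)·(1.474674 − 2.540000) / (-0.630387 − 7.679671) = 1.474674 − (0.671567)/(-8.310058) = 1.555488
f(1.555488) = -0.262601
r4 = 1.555488 − (-0.262601)·(1.555488 − 1.474674) / (-0.262601 − (-0.630387)) = 1.555488 − (-0.021222)/(0.367786) = 1.613190

1.6132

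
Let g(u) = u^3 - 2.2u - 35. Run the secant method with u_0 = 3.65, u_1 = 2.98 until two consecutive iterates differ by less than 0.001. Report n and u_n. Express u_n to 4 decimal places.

g(3.65) = 5.597125, g(2.98) = -15.092408
u_2 = 2.980000 − (-15.092408)·(-0.670000)/(-20.689533) = 3.468745;  |Δ| = 0.488745
g(3.468745) = -0.894621
u_3 = 3.468745 − (-0.894621)·(0.488745)/(14.197787) = 3.499542;  |Δ| = 0.030796
g(3.499542) = 0.159173
u_4 = 3.499542 − 0.159173·(0.030796)/(1.053794) = 3.494890;  |Δ| = 0.004652
g(3.494890) = -0.001273
u_5 = 3.494890 − (-0.001273)·(-0.004652)/(-0.160446) = 3.494927;  |Δ| = 0.000037
|u_5 − u_4| = 0.000037 < 0.001

n = 5, u_n = 3.4949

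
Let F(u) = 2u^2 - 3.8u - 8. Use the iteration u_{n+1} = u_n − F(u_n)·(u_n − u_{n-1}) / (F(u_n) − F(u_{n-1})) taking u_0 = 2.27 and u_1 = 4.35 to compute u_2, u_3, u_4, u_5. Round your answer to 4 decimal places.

2.9395, 3.1147, 3.1668, 3.1641

F(2.27) = -6.320200, F(4.35) = 13.315000
u_2 = 4.350000 − 13.315000·(4.350000 − 2.270000) / (13.315000 − (-6.320200)) = 4.350000 − (27.695200)/(19.635200) = 2.939513
F(2.939513) = -1.888678
u_3 = 2.939513 − (-1.888678)·(2.939513 − 4.350000) / (-1.888678 − 13.315000) = 2.939513 − (2.663957)/(-15.203678) = 3.114731
F(3.114731) = -0.432883
u_4 = 3.114731 − (-0.432883)·(3.114731 − 2.939513) / (-0.432883 − (-1.888678)) = 3.114731 − (-0.075849)/(1.455796) = 3.166832
F(3.166832) = 0.023687
u_5 = 3.166832 − 0.023687·(3.166832 − 3.114731) / (0.023687 − (-0.432883)) = 3.166832 − (0.001234)/(0.456570) = 3.164129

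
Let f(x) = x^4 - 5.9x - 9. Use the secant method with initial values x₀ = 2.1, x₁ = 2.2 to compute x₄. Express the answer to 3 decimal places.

2.159

f(2.1) = -1.94190, f(2.2) = 1.44560
x₂ = 2.20000 − 1.44560·(2.20000 − 2.10000) / (1.44560 − (-1.94190)) = 2.20000 − (0.14456)/(3.38750) = 2.15733
f(2.15733) = -0.06801
x₃ = 2.15733 − (-0.06801)·(2.15733 − 2.20000) / (-0.06801 − 1.44560) = 2.15733 − (0.00290)/(-1.51361) = 2.15924
f(2.15924) = -0.00221
x₄ = 2.15924 − (-0.00221)·(2.15924 − 2.15733) / (-0.00221 − (-0.06801)) = 2.15924 − (0.00000)/(0.06580) = 2.15931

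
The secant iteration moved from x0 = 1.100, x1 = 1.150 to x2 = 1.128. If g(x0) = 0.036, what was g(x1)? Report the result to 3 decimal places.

The secant line through (1.100, 0.036) and (1.150, g(x1)) crosses zero at x2 = 1.128.
So (1.100, 0.036), (1.150, g(x1)), (1.128, 0) are collinear:
g(x1) = 0.036 · (1.150 − 1.128) / (1.100 − 1.128) = 0.036 · (0.02200)/(-0.02800) = -0.02829

-0.028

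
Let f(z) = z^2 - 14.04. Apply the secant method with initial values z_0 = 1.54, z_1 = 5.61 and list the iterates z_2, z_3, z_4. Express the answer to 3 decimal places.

3.172, 3.625, 3.757

f(1.54) = -11.66840, f(5.61) = 17.43210
z_2 = 5.61000 − 17.43210·(5.61000 − 1.54000) / (17.43210 − (-11.66840)) = 5.61000 − (70.94865)/(29.10050) = 3.17194
f(3.17194) = -3.97877
z_3 = 3.17194 − (-3.97877)·(3.17194 − 5.61000) / (-3.97877 − 17.43210) = 3.17194 − (9.70047)/(-21.41087) = 3.62501
f(3.62501) = -0.89933
z_4 = 3.62501 − (-0.89933)·(3.62501 − 3.17194) / (-0.89933 − (-3.97877)) = 3.62501 − (-0.40745)/(3.07944) = 3.75732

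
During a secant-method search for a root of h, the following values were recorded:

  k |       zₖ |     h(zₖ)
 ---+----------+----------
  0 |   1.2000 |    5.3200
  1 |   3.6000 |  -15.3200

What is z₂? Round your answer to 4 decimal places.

1.8186

z₂ = 3.6000 − (-15.3200)·(3.6000 − 1.2000) / (-15.3200 − 5.3200)
   = 3.6000 − (-36.768000)/(-20.640000) = 1.818605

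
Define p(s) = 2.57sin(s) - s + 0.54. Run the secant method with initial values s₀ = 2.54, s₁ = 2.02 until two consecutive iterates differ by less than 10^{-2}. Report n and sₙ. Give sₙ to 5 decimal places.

p(2.54) = -0.5454925, p(2.02) = 0.8350385
s₂ = 2.0200000 − 0.8350385·(-0.5200000)/(1.3805310) = 2.3345312;  |Δ| = 0.3145312
p(2.3345312) = 0.0616718
s₃ = 2.3345312 − 0.0616718·(0.3145312)/(-0.7733667) = 2.3596133;  |Δ| = 0.0250821
p(2.3596133) = -0.0085724
s₄ = 2.3596133 − (-0.0085724)·(0.0250821)/(-0.0702441) = 2.3565524;  |Δ| = 0.0030609
|s₄ − s₃| = 0.0030609 < 10^{-2}

n = 4, sₙ = 2.35655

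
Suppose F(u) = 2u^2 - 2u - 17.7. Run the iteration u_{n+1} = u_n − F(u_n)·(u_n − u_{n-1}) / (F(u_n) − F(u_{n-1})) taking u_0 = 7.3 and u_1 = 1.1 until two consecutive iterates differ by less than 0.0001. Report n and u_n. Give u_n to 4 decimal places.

n = 8, u_n = 3.5166

F(7.3) = 74.280000, F(1.1) = -17.480000
u_2 = 1.100000 − (-17.480000)·(-6.200000)/(-91.760000) = 2.281081;  |Δ| = 1.181081
F(2.281081) = -11.855500
u_3 = 2.281081 − (-11.855500)·(1.181081)/(5.624500) = 4.770602;  |Δ| = 2.489521
F(4.770602) = 18.276076
u_4 = 4.770602 − 18.276076·(2.489521)/(30.131576) = 3.260602;  |Δ| = 1.510000
F(3.260602) = -2.958152
u_5 = 3.260602 − (-2.958152)·(-1.510000)/(-21.234228) = 3.470961;  |Δ| = 0.210359
F(3.470961) = -0.546782
u_6 = 3.470961 − (-0.546782)·(0.210359)/(2.411371) = 3.518660;  |Δ| = 0.047699
F(3.518660) = 0.024618
u_7 = 3.518660 − 0.024618·(0.047699)/(0.571400) = 3.516605;  |Δ| = 0.002055
F(3.516605) = -0.000188
u_8 = 3.516605 − (-0.000188)·(-0.002055)/(-0.024806) = 3.516621;  |Δ| = 0.000016
|u_8 − u_7| = 0.000016 < 0.0001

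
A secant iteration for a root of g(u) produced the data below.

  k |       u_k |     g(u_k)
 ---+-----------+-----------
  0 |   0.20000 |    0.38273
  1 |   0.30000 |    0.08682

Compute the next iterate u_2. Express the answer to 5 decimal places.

u_2 = 0.30000 − 0.08682·(0.30000 − 0.20000) / (0.08682 − 0.38273)
   = 0.30000 − (0.0086820)/(-0.2959100) = 0.3293400

0.32934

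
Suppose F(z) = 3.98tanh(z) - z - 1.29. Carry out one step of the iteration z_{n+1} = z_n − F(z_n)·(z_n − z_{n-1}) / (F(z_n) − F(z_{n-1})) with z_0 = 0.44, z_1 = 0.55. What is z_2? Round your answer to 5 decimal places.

F(0.44) = -0.0836951, F(0.55) = 0.1520704
z_2 = 0.5500000 − 0.1520704·(0.5500000 − 0.4400000) / (0.1520704 − (-0.0836951)) = 0.5500000 − (0.0167277)/(0.2357656) = 0.4790492

0.47905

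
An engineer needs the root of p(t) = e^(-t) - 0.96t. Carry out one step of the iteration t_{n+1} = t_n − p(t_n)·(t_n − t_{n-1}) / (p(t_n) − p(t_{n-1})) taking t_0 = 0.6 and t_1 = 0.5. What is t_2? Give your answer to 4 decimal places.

0.5823

p(0.6) = -0.027188, p(0.5) = 0.126531
t_2 = 0.500000 − 0.126531·(0.500000 − 0.600000) / (0.126531 − (-0.027188)) = 0.500000 − (-0.012653)/(0.153719) = 0.582313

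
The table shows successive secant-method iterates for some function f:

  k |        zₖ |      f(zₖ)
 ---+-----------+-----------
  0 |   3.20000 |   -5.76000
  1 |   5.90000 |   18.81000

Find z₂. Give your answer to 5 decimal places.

z₂ = 5.90000 − 18.81000·(5.90000 − 3.20000) / (18.81000 − (-5.76000))
   = 5.90000 − (50.7870000)/(24.5700000) = 3.8329670

3.83297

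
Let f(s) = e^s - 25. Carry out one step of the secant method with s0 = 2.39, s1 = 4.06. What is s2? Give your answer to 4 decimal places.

2.8899

f(2.39) = -14.086506, f(4.06) = 32.974311
s2 = 4.060000 − 32.974311·(4.060000 − 2.390000) / (32.974311 − (-14.086506)) = 4.060000 − (55.067100)/(47.060817) = 2.889874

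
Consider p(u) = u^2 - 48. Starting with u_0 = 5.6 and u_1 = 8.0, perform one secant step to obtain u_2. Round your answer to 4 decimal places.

6.8235

p(5.6) = -16.640000, p(8.0) = 16.000000
u_2 = 8.000000 − 16.000000·(8.000000 − 5.600000) / (16.000000 − (-16.640000)) = 8.000000 − (38.400000)/(32.640000) = 6.823529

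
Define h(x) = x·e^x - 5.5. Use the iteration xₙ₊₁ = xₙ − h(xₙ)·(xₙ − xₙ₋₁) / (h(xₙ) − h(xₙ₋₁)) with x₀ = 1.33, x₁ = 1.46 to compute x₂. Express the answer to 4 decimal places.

1.3787

h(1.33) = -0.471212, h(1.46) = 0.786701
x₂ = 1.460000 − 0.786701·(1.460000 − 1.330000) / (0.786701 − (-0.471212)) = 1.460000 − (0.102271)/(1.257913) = 1.378698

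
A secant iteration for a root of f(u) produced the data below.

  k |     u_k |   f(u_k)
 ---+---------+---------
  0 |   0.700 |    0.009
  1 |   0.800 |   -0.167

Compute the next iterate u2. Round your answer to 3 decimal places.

u2 = 0.800 − (-0.167)·(0.800 − 0.700) / (-0.167 − 0.009)
   = 0.800 − (-0.01670)/(-0.17600) = 0.70511

0.705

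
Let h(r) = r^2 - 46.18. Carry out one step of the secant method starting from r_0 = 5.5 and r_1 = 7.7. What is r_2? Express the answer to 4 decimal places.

h(5.5) = -15.930000, h(7.7) = 13.110000
r_2 = 7.700000 − 13.110000·(7.700000 − 5.500000) / (13.110000 − (-15.930000)) = 7.700000 − (28.842000)/(29.040000) = 6.706818

6.7068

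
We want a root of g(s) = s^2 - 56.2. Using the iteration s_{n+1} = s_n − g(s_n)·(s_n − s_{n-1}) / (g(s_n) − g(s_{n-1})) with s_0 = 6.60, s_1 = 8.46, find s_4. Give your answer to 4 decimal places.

g(6.60) = -12.640000, g(8.46) = 15.371600
s_2 = 8.460000 − 15.371600·(8.460000 − 6.600000) / (15.371600 − (-12.640000)) = 8.460000 − (28.591176)/(28.011600) = 7.439309
g(7.439309) = -0.856675
s_3 = 7.439309 − (-0.856675)·(7.439309 − 8.460000) / (-0.856675 − 15.371600) = 7.439309 − (0.874400)/(-16.228275) = 7.493191
g(7.493191) = -0.052093
s_4 = 7.493191 − (-0.052093)·(7.493191 − 7.439309) / (-0.052093 − (-0.856675)) = 7.493191 − (-0.002807)/(0.804582) = 7.496679

7.4967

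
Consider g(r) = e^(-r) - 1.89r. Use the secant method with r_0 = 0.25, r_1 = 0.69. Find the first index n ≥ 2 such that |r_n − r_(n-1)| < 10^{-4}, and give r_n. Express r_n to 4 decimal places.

n = 5, r_n = 0.3667

g(0.25) = 0.306301, g(0.69) = -0.802524
r_2 = 0.690000 − (-0.802524)·(0.440000)/(-1.108825) = 0.371545;  |Δ| = 0.318455
g(0.371545) = -0.012553
r_3 = 0.371545 − (-0.012553)·(-0.318455)/(0.789971) = 0.366485;  |Δ| = 0.005060
g(0.366485) = 0.000510
r_4 = 0.366485 − 0.000510·(-0.005060)/(0.013063) = 0.366683;  |Δ| = 0.000198
g(0.366683) = 0.000000
r_5 = 0.366683 − 0.000000·(0.000198)/(-0.000510) = 0.366682;  |Δ| = 0.000000
|r_5 − r_4| = 0.000000 < 10^{-4}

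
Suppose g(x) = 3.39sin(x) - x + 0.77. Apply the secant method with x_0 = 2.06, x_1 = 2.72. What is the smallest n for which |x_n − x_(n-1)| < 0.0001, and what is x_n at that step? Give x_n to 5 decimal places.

g(2.06) = 1.7023779, g(2.72) = -0.5627640
x_2 = 2.7200000 − (-0.5627640)·(0.6600000)/(-2.2651419) = 2.5560261;  |Δ| = 0.1639739
g(2.5560261) = 0.0875309
x_3 = 2.5560261 − 0.0875309·(-0.1639739)/(0.6502948) = 2.5780973;  |Δ| = 0.0220712
g(2.5780973) = 0.0026524
x_4 = 2.5780973 − 0.0026524·(0.0220712)/(-0.0848785) = 2.5787870;  |Δ| = 0.0006897
g(2.5787870) = -0.0000144
x_5 = 2.5787870 − (-0.0000144)·(0.0006897)/(-0.0026668) = 2.5787832;  |Δ| = 0.0000037
|x_5 − x_4| = 0.0000037 < 0.0001

n = 5, x_n = 2.57878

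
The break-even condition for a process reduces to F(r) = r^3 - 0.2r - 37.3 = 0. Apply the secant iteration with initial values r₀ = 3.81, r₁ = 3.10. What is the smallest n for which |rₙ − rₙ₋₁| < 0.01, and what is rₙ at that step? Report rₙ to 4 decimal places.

n = 4, rₙ = 3.3611

F(3.81) = 17.244341, F(3.10) = -8.129000
r₂ = 3.100000 − (-8.129000)·(-0.710000)/(-25.373341) = 3.327467;  |Δ| = 0.227467
F(3.327467) = -1.123667
r₃ = 3.327467 − (-1.123667)·(0.227467)/(7.005333) = 3.363953;  |Δ| = 0.036486
F(3.363953) = 0.094297
r₄ = 3.363953 − 0.094297·(0.036486)/(1.217964) = 3.361128;  |Δ| = 0.002825
|r₄ − r₃| = 0.002825 < 0.01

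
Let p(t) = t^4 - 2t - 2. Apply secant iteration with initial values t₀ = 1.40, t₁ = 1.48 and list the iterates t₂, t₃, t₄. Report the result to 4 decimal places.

p(1.40) = -0.958400, p(1.48) = -0.162148
t₂ = 1.480000 − (-0.162148)·(1.480000 − 1.400000) / (-0.162148 − (-0.958400)) = 1.480000 − (-0.012972)/(0.796252) = 1.496291
p(1.496291) = 0.020033
t₃ = 1.496291 − 0.020033·(1.496291 − 1.480000) / (0.020033 − (-0.162148)) = 1.496291 − (0.000326)/(0.182181) = 1.494500
p(1.494500) = -0.000346
t₄ = 1.494500 − (-0.000346)·(1.494500 − 1.496291) / (-0.000346 − 0.020033) = 1.494500 − (0.000001)/(-0.020379) = 1.494530

1.4963, 1.4945, 1.4945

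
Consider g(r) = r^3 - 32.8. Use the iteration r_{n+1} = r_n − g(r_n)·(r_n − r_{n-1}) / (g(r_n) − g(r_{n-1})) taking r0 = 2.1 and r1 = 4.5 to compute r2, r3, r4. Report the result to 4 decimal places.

g(2.1) = -23.539000, g(4.5) = 58.325000
r2 = 4.500000 − 58.325000·(4.500000 − 2.100000) / (58.325000 − (-23.539000)) = 4.500000 − (139.980000)/(81.864000) = 2.790091
g(2.790091) = -11.080239
r3 = 2.790091 − (-11.080239)·(2.790091 − 4.500000) / (-11.080239 − 58.325000) = 2.790091 − (18.946201)/(-69.405239) = 3.063070
g(3.063070) = -4.061050
r4 = 3.063070 − (-4.061050)·(3.063070 − 2.790091) / (-4.061050 − (-11.080239)) = 3.063070 − (-1.108583)/(7.019188) = 3.221006

2.7901, 3.0631, 3.2210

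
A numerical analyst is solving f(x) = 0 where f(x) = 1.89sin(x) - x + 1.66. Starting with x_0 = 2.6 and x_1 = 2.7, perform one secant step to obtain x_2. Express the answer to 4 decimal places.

f(2.6) = 0.034298, f(2.7) = -0.232252
x_2 = 2.700000 − (-0.232252)·(2.700000 − 2.600000) / (-0.232252 − 0.034298) = 2.700000 − (-0.023225)/(-0.266550) = 2.612867

2.6129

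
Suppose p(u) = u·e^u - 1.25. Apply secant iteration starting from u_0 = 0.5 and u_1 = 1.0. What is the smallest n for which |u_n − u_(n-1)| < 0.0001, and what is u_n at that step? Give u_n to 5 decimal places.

n = 6, u_n = 0.65155

p(0.5) = -0.4256394, p(1.0) = 1.4682818
u_2 = 1.0000000 − 1.4682818·(0.5000000)/(1.8939212) = 0.6123699;  |Δ| = 0.3876301
p(0.6123699) = -0.1203012
u_3 = 0.6123699 − (-0.1203012)·(-0.3876301)/(-1.5885830) = 0.6417246;  |Δ| = 0.0293547
p(0.6417246) = -0.0308810
u_4 = 0.6417246 − (-0.0308810)·(0.0293547)/(0.0894202) = 0.6518621;  |Δ| = 0.0101376
p(0.6518621) = 0.0009958
u_5 = 0.6518621 − 0.0009958·(0.0101376)/(0.0318768) = 0.6515454;  |Δ| = 0.0003167
p(0.6515454) = -0.0000079
u_6 = 0.6515454 − (-0.0000079)·(-0.0003167)/(-0.0010037) = 0.6515479;  |Δ| = 0.0000025
|u_6 − u_5| = 0.0000025 < 0.0001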